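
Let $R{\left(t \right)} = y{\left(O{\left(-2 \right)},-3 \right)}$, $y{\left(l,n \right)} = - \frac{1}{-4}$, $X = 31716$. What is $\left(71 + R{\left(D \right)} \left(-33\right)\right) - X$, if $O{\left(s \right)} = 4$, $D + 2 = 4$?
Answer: $- \frac{126613}{4} \approx -31653.0$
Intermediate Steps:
$D = 2$ ($D = -2 + 4 = 2$)
$y{\left(l,n \right)} = \frac{1}{4}$ ($y{\left(l,n \right)} = \left(-1\right) \left(- \frac{1}{4}\right) = \frac{1}{4}$)
$R{\left(t \right)} = \frac{1}{4}$
$\left(71 + R{\left(D \right)} \left(-33\right)\right) - X = \left(71 + \frac{1}{4} \left(-33\right)\right) - 31716 = \left(71 - \frac{33}{4}\right) - 31716 = \frac{251}{4} - 31716 = - \frac{126613}{4}$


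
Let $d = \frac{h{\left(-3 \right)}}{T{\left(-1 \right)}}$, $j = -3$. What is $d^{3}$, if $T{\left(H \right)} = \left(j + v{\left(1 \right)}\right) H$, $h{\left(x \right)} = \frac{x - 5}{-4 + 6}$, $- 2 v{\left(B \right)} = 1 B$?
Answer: $- \frac{512}{343} \approx -1.4927$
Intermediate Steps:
$v{\left(B \right)} = - \frac{B}{2}$ ($v{\left(B \right)} = - \frac{1 B}{2} = - \frac{B}{2}$)
$h{\left(x \right)} = - \frac{5}{2} + \frac{x}{2}$ ($h{\left(x \right)} = \frac{-5 + x}{2} = \left(-5 + x\right) \frac{1}{2} = - \frac{5}{2} + \frac{x}{2}$)
$T{\left(H \right)} = - \frac{7 H}{2}$ ($T{\left(H \right)} = \left(-3 - \frac{1}{2}\right) H = - \frac{7 H}{2}$)
$d = - \frac{8}{7}$ ($d = \frac{- \frac{5}{2} + \frac{1}{2} \left(-3\right)}{\left(- \frac{7}{2}\right) \left(-1\right)} = \frac{- \frac{5}{2} - \frac{3}{2}}{\frac{7}{2}} = \left(-4\right) \frac{2}{7} = - \frac{8}{7} \approx -1.1429$)
$d^{3} = \left(- \frac{8}{7}\right)^{3} = - \frac{512}{343}$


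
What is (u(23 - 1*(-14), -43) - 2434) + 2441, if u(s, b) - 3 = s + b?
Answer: 4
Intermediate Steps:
u(s, b) = 3 + b + s (u(s, b) = 3 + (s + b) = 3 + (b + s) = 3 + b + s)
(u(23 - 1*(-14), -43) - 2434) + 2441 = ((3 - 43 + (23 - 1*(-14))) - 2434) + 2441 = ((3 - 43 + (23 + 14)) - 2434) + 2441 = ((3 - 43 + 37) - 2434) + 2441 = (-3 - 2434) + 2441 = -2437 + 2441 = 4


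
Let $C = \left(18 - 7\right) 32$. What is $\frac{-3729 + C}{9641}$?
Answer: $- \frac{3377}{9641} \approx -0.35028$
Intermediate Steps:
$C = 352$ ($C = 11 \cdot 32 = 352$)
$\frac{-3729 + C}{9641} = \frac{-3729 + 352}{9641} = \left(-3377\right) \frac{1}{9641} = - \frac{3377}{9641}$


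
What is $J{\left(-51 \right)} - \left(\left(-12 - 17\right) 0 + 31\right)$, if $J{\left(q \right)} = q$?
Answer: $-82$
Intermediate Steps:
$J{\left(-51 \right)} - \left(\left(-12 - 17\right) 0 + 31\right) = -51 - \left(\left(-12 - 17\right) 0 + 31\right) = -51 - \left(\left(-29\right) 0 + 31\right) = -51 - \left(0 + 31\right) = -51 - 31 = -82$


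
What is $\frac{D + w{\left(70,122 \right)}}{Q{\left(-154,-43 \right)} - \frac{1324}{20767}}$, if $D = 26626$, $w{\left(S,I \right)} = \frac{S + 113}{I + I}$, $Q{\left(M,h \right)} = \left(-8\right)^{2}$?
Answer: $\frac{2211830869}{5311056} \approx 416.46$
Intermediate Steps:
$Q{\left(M,h \right)} = 64$
$w{\left(S,I \right)} = \frac{113 + S}{2 I}$
$\frac{D + w{\left(70,122 \right)}}{Q{\left(-154,-43 \right)} - \frac{1324}{20767}} = \frac{26626 + \frac{113 + 70}{2 \cdot 122}}{64 - \frac{1324}{20767}} = \frac{26626 + \frac{1}{2} \cdot \frac{1}{122} \cdot 183}{64 - \frac{1324}{20767}} = \frac{26626 + \frac{3}{4}}{64 - \frac{1324}{20767}} = \frac{106507}{4 \cdot \frac{1327764}{20767}} = \frac{106507}{4} \cdot \frac{20767}{1327764} = \frac{2211830869}{5311056}$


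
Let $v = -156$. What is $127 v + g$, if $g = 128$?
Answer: $-19684$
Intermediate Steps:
$127 v + g = 127 \left(-156\right) + 128 = -19812 + 128 = -19684$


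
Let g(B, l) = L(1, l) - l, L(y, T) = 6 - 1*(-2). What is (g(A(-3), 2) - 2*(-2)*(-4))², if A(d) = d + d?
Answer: 100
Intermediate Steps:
L(y, T) = 8 (L(y, T) = 6 + 2 = 8)
A(d) = 2*d
g(B, l) = 8 - l
(g(A(-3), 2) - 2*(-2)*(-4))² = ((8 - 1*2) - 2*(-2)*(-4))² = ((8 - 2) + 4*(-4))² = (6 - 16)² = (-10)² = 100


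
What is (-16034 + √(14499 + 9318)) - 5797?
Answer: -21831 + √23817 ≈ -21677.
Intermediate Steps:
(-16034 + √(14499 + 9318)) - 5797 = (-16034 + √23817) - 5797 = -21831 + √23817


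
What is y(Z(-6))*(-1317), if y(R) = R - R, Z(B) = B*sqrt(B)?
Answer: 0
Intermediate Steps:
Z(B) = B**(3/2)
y(R) = 0
y(Z(-6))*(-1317) = 0*(-1317) = 0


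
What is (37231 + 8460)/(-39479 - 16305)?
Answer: -45691/55784 ≈ -0.81907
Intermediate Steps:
(37231 + 8460)/(-39479 - 16305) = 45691/(-55784) = 45691*(-1/55784) = -45691/55784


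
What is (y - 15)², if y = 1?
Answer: 196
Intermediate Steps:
(y - 15)² = (1 - 15)² = (-14)² = 196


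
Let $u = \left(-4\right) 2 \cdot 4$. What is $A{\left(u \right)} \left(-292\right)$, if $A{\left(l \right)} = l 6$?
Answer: $56064$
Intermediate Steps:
$u = -32$ ($u = \left(-8\right) 4 = -32$)
$A{\left(l \right)} = 6 l$
$A{\left(u \right)} \left(-292\right) = 6 \left(-32\right) \left(-292\right) = \left(-192\right) \left(-292\right) = 56064$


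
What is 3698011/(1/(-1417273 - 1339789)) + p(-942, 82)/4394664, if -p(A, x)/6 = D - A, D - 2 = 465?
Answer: -7467739448543260217/732444 ≈ -1.0196e+13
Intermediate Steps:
D = 467 (D = 2 + 465 = 467)
p(A, x) = -2802 + 6*A (p(A, x) = -6*(467 - A) = -2802 + 6*A)
3698011/(1/(-1417273 - 1339789)) + p(-942, 82)/4394664 = 3698011/(1/(-1417273 - 1339789)) + (-2802 + 6*(-942))/4394664 = 3698011/(1/(-2757062)) + (-2802 - 5652)*(1/4394664) = 3698011/(-1/2757062) - 8454*1/4394664 = 3698011*(-2757062) - 1409/732444 = -10195645603682 - 1409/732444 = -7467739448543260217/732444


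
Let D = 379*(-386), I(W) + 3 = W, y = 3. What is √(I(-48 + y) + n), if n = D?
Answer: I*√146342 ≈ 382.55*I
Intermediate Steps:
I(W) = -3 + W
D = -146294
n = -146294
√(I(-48 + y) + n) = √((-3 + (-48 + 3)) - 146294) = √((-3 - 45) - 146294) = √(-48 - 146294) = √(-146342) = I*√146342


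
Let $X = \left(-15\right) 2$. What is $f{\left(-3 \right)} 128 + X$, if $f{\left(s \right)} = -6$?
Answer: $-798$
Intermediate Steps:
$X = -30$
$f{\left(-3 \right)} 128 + X = \left(-6\right) 128 - 30 = -768 - 30 = -798$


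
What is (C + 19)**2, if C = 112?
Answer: 17161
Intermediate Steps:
(C + 19)**2 = (112 + 19)**2 = 131**2 = 17161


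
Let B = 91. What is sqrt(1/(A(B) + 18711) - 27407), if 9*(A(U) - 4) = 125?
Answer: I*sqrt(993240640865)/6020 ≈ 165.55*I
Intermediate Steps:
A(U) = 161/9 (A(U) = 4 + (1/9)*125 = 4 + 125/9 = 161/9)
sqrt(1/(A(B) + 18711) - 27407) = sqrt(1/(161/9 + 18711) - 27407) = sqrt(1/(168560/9) - 27407) = sqrt(9/168560 - 27407) = sqrt(-4619723911/168560) = I*sqrt(993240640865)/6020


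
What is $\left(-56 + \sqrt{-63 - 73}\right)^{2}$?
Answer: $3000 - 224 i \sqrt{34} \approx 3000.0 - 1306.1 i$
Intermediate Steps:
$\left(-56 + \sqrt{-63 - 73}\right)^{2} = \left(-56 + \sqrt{-136}\right)^{2} = \left(-56 + 2 i \sqrt{34}\right)^{2}$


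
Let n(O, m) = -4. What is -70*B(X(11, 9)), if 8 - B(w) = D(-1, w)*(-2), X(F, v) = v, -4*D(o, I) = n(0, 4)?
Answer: -700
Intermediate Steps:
D(o, I) = 1 (D(o, I) = -¼*(-4) = 1)
B(w) = 10 (B(w) = 8 - (-2) = 8 - 1*(-2) = 8 + 2 = 10)
-70*B(X(11, 9)) = -70*10 = -700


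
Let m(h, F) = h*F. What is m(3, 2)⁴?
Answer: 1296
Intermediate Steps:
m(h, F) = F*h
m(3, 2)⁴ = (2*3)⁴ = 6⁴ = 1296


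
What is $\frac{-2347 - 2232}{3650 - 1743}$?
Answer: $- \frac{4579}{1907} \approx -2.4012$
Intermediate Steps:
$\frac{-2347 - 2232}{3650 - 1743} = \frac{-2347 - 2232}{1907} = \left(-2347 - 2232\right) \frac{1}{1907} = \left(-4579\right) \frac{1}{1907} = - \frac{4579}{1907}$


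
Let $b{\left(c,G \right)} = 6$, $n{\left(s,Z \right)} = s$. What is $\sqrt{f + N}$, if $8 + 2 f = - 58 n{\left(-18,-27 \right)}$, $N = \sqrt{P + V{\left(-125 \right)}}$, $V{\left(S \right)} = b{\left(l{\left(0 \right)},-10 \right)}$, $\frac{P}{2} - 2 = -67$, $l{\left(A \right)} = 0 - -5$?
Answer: $\sqrt{518 + 2 i \sqrt{31}} \approx 22.761 + 0.2446 i$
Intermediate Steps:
$l{\left(A \right)} = 5$ ($l{\left(A \right)} = 0 + 5 = 5$)
$P = -130$ ($P = 4 + 2 \left(-67\right) = 4 - 134 = -130$)
$V{\left(S \right)} = 6$
$N = 2 i \sqrt{31}$ ($N = \sqrt{-130 + 6} = \sqrt{-124} = 2 i \sqrt{31} \approx 11.136 i$)
$f = 518$ ($f = -4 + \frac{\left(-58\right) \left(-18\right)}{2} = -4 + \frac{1}{2} \cdot 1044 = -4 + 522 = 518$)
$\sqrt{f + N} = \sqrt{518 + 2 i \sqrt{31}}$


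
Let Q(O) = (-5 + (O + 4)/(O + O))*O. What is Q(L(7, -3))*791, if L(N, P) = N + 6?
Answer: -89383/2 ≈ -44692.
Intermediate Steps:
L(N, P) = 6 + N
Q(O) = O*(-5 + (4 + O)/(2*O)) (Q(O) = (-5 + (4 + O)/((2*O)))*O = (-5 + (4 + O)*(1/(2*O)))*O = (-5 + (4 + O)/(2*O))*O = O*(-5 + (4 + O)/(2*O)))
Q(L(7, -3))*791 = (2 - 9*(6 + 7)/2)*791 = (2 - 9/2*13)*791 = (2 - 117/2)*791 = -113/2*791 = -89383/2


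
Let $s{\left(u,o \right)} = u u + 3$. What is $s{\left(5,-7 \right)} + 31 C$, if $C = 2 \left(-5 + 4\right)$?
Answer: $-34$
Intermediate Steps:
$s{\left(u,o \right)} = 3 + u^{2}$ ($s{\left(u,o \right)} = u^{2} + 3 = 3 + u^{2}$)
$C = -2$ ($C = 2 \left(-1\right) = -2$)
$s{\left(5,-7 \right)} + 31 C = \left(3 + 5^{2}\right) + 31 \left(-2\right) = \left(3 + 25\right) - 62 = 28 - 62 = -34$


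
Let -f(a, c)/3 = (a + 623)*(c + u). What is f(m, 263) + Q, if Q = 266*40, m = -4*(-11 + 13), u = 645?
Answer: -1664620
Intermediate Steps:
m = -8 (m = -4*2 = -8)
f(a, c) = -3*(623 + a)*(645 + c) (f(a, c) = -3*(a + 623)*(c + 645) = -3*(623 + a)*(645 + c))
Q = 10640
f(m, 263) + Q = (-1205505 - 1935*(-8) - 1869*263 - 3*(-8)*263) + 10640 = (-1205505 + 15480 - 491547 + 6312) + 10640 = -1675260 + 10640 = -1664620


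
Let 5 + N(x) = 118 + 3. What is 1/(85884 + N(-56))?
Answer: 1/86000 ≈ 1.1628e-5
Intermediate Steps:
N(x) = 116 (N(x) = -5 + (118 + 3) = -5 + 121 = 116)
1/(85884 + N(-56)) = 1/(85884 + 116) = 1/86000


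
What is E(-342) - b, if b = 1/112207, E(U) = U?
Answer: -38374795/112207 ≈ -342.00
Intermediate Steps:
b = 1/112207 ≈ 8.9121e-6
E(-342) - b = -342 - 1*1/112207 = -342 - 1/112207 = -38374795/112207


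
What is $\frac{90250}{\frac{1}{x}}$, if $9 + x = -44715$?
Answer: $-4036341000$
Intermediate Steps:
$x = -44724$ ($x = -9 - 44715 = -44724$)
$\frac{90250}{\frac{1}{x}} = \frac{90250}{\frac{1}{-44724}} = \frac{90250}{- \frac{1}{44724}} = 90250 \left(-44724\right) = -4036341000$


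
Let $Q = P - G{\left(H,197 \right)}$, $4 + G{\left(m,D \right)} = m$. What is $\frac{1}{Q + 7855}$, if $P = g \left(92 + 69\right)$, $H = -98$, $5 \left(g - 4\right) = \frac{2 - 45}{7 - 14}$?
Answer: $\frac{5}{43994} \approx 0.00011365$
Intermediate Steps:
$g = \frac{183}{35}$ ($g = 4 + \frac{\left(2 - 45\right) \frac{1}{7 - 14}}{5} = 4 + \frac{\left(-43\right) \frac{1}{-7}}{5} = 4 + \frac{\left(-43\right) \left(- \frac{1}{7}\right)}{5} = 4 + \frac{1}{5} \cdot \frac{43}{7} = 4 + \frac{43}{35} = \frac{183}{35} \approx 5.2286$)
$G{\left(m,D \right)} = -4 + m$
$P = \frac{4209}{5}$ ($P = \frac{183 \left(92 + 69\right)}{35} = \frac{183}{35} \cdot 161 = \frac{4209}{5} \approx 841.8$)
$Q = \frac{4719}{5}$ ($Q = \frac{4209}{5} - \left(-4 - 98\right) = \frac{4209}{5} - -102 = \frac{4209}{5} + 102 = \frac{4719}{5} \approx 943.8$)
$\frac{1}{Q + 7855} = \frac{1}{\frac{4719}{5} + 7855} = \frac{1}{\frac{43994}{5}} = \frac{5}{43994}$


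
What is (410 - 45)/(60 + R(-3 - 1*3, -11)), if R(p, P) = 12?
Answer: 365/72 ≈ 5.0694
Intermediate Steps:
(410 - 45)/(60 + R(-3 - 1*3, -11)) = (410 - 45)/(60 + 12) = 365/72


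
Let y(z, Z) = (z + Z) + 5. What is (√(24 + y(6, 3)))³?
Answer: 38*√38 ≈ 234.25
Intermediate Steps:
y(z, Z) = 5 + Z + z (y(z, Z) = (Z + z) + 5 = 5 + Z + z)
(√(24 + y(6, 3)))³ = (√(24 + (5 + 3 + 6)))³ = (√(24 + 14))³ = (√38)³ = 38*√38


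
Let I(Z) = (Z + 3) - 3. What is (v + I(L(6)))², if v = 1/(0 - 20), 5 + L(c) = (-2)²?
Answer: 441/400 ≈ 1.1025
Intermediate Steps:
L(c) = -1 (L(c) = -5 + (-2)² = -5 + 4 = -1)
I(Z) = Z (I(Z) = (3 + Z) - 3 = Z)
v = -1/20 (v = 1/(-20) = -1/20 ≈ -0.050000)
(v + I(L(6)))² = (-1/20 - 1)² = (-21/20)² = 441/400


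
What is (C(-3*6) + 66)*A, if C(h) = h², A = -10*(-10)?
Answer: 39000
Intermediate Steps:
A = 100
(C(-3*6) + 66)*A = ((-3*6)² + 66)*100 = ((-18)² + 66)*100 = (324 + 66)*100 = 390*100 = 39000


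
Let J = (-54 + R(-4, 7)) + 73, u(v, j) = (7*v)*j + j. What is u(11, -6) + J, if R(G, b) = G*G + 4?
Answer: -429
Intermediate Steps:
u(v, j) = j + 7*j*v (u(v, j) = 7*j*v + j = j + 7*j*v)
R(G, b) = 4 + G² (R(G, b) = G² + 4 = 4 + G²)
J = 39 (J = (-54 + (4 + (-4)²)) + 73 = (-54 + (4 + 16)) + 73 = (-54 + 20) + 73 = -34 + 73 = 39)
u(11, -6) + J = -6*(1 + 7*11) + 39 = -6*(1 + 77) + 39 = -6*78 + 39 = -468 + 39 = -429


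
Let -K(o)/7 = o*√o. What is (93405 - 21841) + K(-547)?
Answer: 71564 + 3829*I*√547 ≈ 71564.0 + 89553.0*I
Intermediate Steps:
K(o) = -7*o^(3/2) (K(o) = -7*o*√o = -7*o^(3/2))
(93405 - 21841) + K(-547) = (93405 - 21841) - (-3829)*I*√547 = 71564 - (-3829)*I*√547 = 71564 + 3829*I*√547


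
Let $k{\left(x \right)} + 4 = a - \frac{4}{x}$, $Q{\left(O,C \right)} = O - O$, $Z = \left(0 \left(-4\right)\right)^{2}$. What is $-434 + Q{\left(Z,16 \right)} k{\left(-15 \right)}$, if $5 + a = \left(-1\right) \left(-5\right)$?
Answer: $-434$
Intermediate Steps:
$a = 0$ ($a = -5 - -5 = -5 + 5 = 0$)
$Z = 0$ ($Z = 0^{2} = 0$)
$Q{\left(O,C \right)} = 0$
$k{\left(x \right)} = -4 - \frac{4}{x}$ ($k{\left(x \right)} = -4 + \left(0 - \frac{4}{x}\right) = -4 - \frac{4}{x}$)
$-434 + Q{\left(Z,16 \right)} k{\left(-15 \right)} = -434 + 0 \left(-4 - \frac{4}{-15}\right) = -434 + 0 \left(-4 - - \frac{4}{15}\right) = -434 + 0 \left(-4 + \frac{4}{15}\right) = -434 + 0 \left(- \frac{56}{15}\right) = -434 + 0 = -434$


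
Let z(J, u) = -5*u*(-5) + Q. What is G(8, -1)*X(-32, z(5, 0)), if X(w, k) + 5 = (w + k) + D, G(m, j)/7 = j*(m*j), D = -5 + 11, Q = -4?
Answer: -1960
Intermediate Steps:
z(J, u) = -4 + 25*u (z(J, u) = -5*u*(-5) - 4 = -(-25)*u - 4 = 25*u - 4 = -4 + 25*u)
D = 6
G(m, j) = 7*m*j**2 (G(m, j) = 7*(j*(m*j)) = 7*(j*(j*m)) = 7*(m*j**2) = 7*m*j**2)
X(w, k) = 1 + k + w (X(w, k) = -5 + ((w + k) + 6) = -5 + ((k + w) + 6) = -5 + (6 + k + w) = 1 + k + w)
G(8, -1)*X(-32, z(5, 0)) = (7*8*(-1)**2)*(1 + (-4 + 25*0) - 32) = (7*8*1)*(1 + (-4 + 0) - 32) = 56*(1 - 4 - 32) = 56*(-35) = -1960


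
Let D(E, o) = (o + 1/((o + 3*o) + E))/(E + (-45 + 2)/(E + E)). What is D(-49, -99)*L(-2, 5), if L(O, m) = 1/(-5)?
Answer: -4317488/10588775 ≈ -0.40774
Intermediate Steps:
L(O, m) = -1/5
D(E, o) = (o + 1/(E + 4*o))/(E - 43/(2*E)) (D(E, o) = (o + 1/(4*o + E))/(E - 43*1/(2*E)) = (o + 1/(E + 4*o))/(E - 43/(2*E)))
D(-49, -99)*L(-2, 5) = (2*(-49)*(1 + 4*(-99)**2 - 49*(-99))/(-172*(-99) - 43*(-49) + 2*(-49)**3 + 8*(-99)*(-49)**2))*(-1/5) = (2*(-49)*(1 + 4*9801 + 4851)/(17028 + 2107 + 2*(-117649) + 8*(-99)*2401))*(-1/5) = (2*(-49)*(1 + 39204 + 4851)/(17028 + 2107 - 235298 - 1901592))*(-1/5) = (2*(-49)*44056/(-2117755))*(-1/5) = (2*(-49)*(-1/2117755)*44056)*(-1/5) = (4317488/2117755)*(-1/5) = -4317488/10588775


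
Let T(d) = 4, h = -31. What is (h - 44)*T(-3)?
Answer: -300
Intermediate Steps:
(h - 44)*T(-3) = (-31 - 44)*4 = -75*4 = -300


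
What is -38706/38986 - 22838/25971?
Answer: -947797897/506252703 ≈ -1.8722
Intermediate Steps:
-38706/38986 - 22838/25971 = -38706*1/38986 - 22838*1/25971 = -19353/19493 - 22838/25971 = -947797897/506252703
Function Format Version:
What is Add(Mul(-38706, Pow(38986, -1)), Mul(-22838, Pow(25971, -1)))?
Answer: Rational(-947797897, 506252703) ≈ -1.8722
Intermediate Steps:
Add(Mul(-38706, Pow(38986, -1)), Mul(-22838, Pow(25971, -1))) = Add(Mul(-38706, Rational(1, 38986)), Mul(-22838, Rational(1, 25971))) = Add(Rational(-19353, 19493), Rational(-22838, 25971)) = Rational(-947797897, 506252703)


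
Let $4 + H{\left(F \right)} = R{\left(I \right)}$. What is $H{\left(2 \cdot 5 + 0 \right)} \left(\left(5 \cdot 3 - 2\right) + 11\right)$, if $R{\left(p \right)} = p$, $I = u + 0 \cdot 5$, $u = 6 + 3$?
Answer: $120$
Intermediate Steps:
$u = 9$
$I = 9$ ($I = 9 + 0 \cdot 5 = 9 + 0 = 9$)
$H{\left(F \right)} = 5$ ($H{\left(F \right)} = -4 + 9 = 5$)
$H{\left(2 \cdot 5 + 0 \right)} \left(\left(5 \cdot 3 - 2\right) + 11\right) = 5 \left(\left(5 \cdot 3 - 2\right) + 11\right) = 5 \left(\left(15 - 2\right) + 11\right) = 5 \left(13 + 11\right) = 5 \cdot 24 = 120$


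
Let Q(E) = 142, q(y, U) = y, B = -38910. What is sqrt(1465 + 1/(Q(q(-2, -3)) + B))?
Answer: sqrt(137614573337)/9692 ≈ 38.275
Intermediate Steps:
sqrt(1465 + 1/(Q(q(-2, -3)) + B)) = sqrt(1465 + 1/(142 - 38910)) = sqrt(1465 + 1/(-38768)) = sqrt(1465 - 1/38768) = sqrt(56795119/38768) = sqrt(137614573337)/9692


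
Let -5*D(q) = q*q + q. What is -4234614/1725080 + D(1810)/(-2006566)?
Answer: -10174172761/4781059220 ≈ -2.1280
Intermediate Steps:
D(q) = -q/5 - q²/5 (D(q) = -(q*q + q)/5 = -(q² + q)/5 = -(q + q²)/5 = -q/5 - q²/5)
-4234614/1725080 + D(1810)/(-2006566) = -4234614/1725080 - ⅕*1810*(1 + 1810)/(-2006566) = -4234614*1/1725080 - ⅕*1810*1811*(-1/2006566) = -2117307/862540 - 655582*(-1/2006566) = -2117307/862540 + 1811/5543 = -10174172761/4781059220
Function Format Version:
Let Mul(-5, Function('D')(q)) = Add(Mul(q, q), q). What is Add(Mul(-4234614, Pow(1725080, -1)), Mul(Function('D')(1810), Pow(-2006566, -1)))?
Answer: Rational(-10174172761, 4781059220) ≈ -2.1280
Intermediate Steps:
Function('D')(q) = Add(Mul(Rational(-1, 5), q), Mul(Rational(-1, 5), Pow(q, 2))) (Function('D')(q) = Mul(Rational(-1, 5), Add(Mul(q, q), q)) = Mul(Rational(-1, 5), Add(Pow(q, 2), q)) = Mul(Rational(-1, 5), Add(q, Pow(q, 2))) = Add(Mul(Rational(-1, 5), q), Mul(Rational(-1, 5), Pow(q, 2))))
Add(Mul(-4234614, Pow(1725080, -1)), Mul(Function('D')(1810), Pow(-2006566, -1))) = Add(Mul(-4234614, Pow(1725080, -1)), Mul(Mul(Rational(-1, 5), 1810, Add(1, 1810)), Pow(-2006566, -1))) = Add(Mul(-4234614, Rational(1, 1725080)), Mul(Mul(Rational(-1, 5), 1810, 1811), Rational(-1, 2006566))) = Add(Rational(-2117307, 862540), Mul(-655582, Rational(-1, 2006566))) = Add(Rational(-2117307, 862540), Rational(1811, 5543)) = Rational(-10174172761, 4781059220)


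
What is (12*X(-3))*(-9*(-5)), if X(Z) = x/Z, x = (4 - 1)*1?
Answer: -540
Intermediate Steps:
x = 3 (x = 3*1 = 3)
X(Z) = 3/Z
(12*X(-3))*(-9*(-5)) = (12*(3/(-3)))*(-9*(-5)) = (12*(3*(-1/3)))*45 = (12*(-1))*45 = -12*45 = -540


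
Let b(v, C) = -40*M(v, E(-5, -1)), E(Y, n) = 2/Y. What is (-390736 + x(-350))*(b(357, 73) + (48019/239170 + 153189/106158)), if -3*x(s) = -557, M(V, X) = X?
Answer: -3364536714189857/488265555 ≈ -6.8908e+6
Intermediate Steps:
b(v, C) = 16 (b(v, C) = -80/(-5) = -80*(-1)/5 = -40*(-⅖) = 16)
x(s) = 557/3 (x(s) = -⅓*(-557) = 557/3)
(-390736 + x(-350))*(b(357, 73) + (48019/239170 + 153189/106158)) = (-390736 + 557/3)*(16 + (48019/239170 + 153189/106158)) = -1171651*(16 + (48019*(1/239170) + 153189*(1/106158)))/3 = -1171651*(16 + (48019/239170 + 51063/35386))/3 = -1171651*(16 + 3477984511/2115817405)/3 = -1171651/3*37331062991/2115817405 = -3364536714189857/488265555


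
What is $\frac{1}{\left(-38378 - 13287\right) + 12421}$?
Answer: $- \frac{1}{39244} \approx -2.5482 \cdot 10^{-5}$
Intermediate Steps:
$\frac{1}{\left(-38378 - 13287\right) + 12421} = \frac{1}{-51665 + 12421} = \frac{1}{-39244} = - \frac{1}{39244}$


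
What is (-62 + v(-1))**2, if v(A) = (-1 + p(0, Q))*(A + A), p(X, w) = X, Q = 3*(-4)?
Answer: 3600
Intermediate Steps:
Q = -12
v(A) = -2*A (v(A) = (-1 + 0)*(A + A) = -2*A)
(-62 + v(-1))**2 = (-62 - 2*(-1))**2 = (-62 + 2)**2 = (-60)**2 = 3600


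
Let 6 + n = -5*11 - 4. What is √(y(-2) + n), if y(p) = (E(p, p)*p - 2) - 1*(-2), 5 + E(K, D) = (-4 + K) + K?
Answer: I*√39 ≈ 6.245*I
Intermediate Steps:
E(K, D) = -9 + 2*K (E(K, D) = -5 + ((-4 + K) + K) = -5 + (-4 + 2*K) = -9 + 2*K)
y(p) = p*(-9 + 2*p) (y(p) = ((-9 + 2*p)*p - 2) - 1*(-2) = (p*(-9 + 2*p) - 2) + 2 = (-2 + p*(-9 + 2*p)) + 2 = p*(-9 + 2*p))
n = -65 (n = -6 + (-5*11 - 4) = -6 + (-55 - 4) = -6 - 59 = -65)
√(y(-2) + n) = √(-2*(-9 + 2*(-2)) - 65) = √(-2*(-9 - 4) - 65) = √(-2*(-13) - 65) = √(26 - 65) = √(-39) = I*√39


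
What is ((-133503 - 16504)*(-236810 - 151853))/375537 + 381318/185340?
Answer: 1800977917603451/11600337930 ≈ 1.5525e+5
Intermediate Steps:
((-133503 - 16504)*(-236810 - 151853))/375537 + 381318/185340 = -150007*(-388663)*(1/375537) + 381318*(1/185340) = 58302170641*(1/375537) + 63553/30890 = 58302170641/375537 + 63553/30890 = 1800977917603451/11600337930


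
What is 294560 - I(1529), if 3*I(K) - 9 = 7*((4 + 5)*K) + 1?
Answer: 787343/3 ≈ 2.6245e+5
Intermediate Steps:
I(K) = 10/3 + 21*K (I(K) = 3 + (7*((4 + 5)*K) + 1)/3 = 3 + (7*(9*K) + 1)/3 = 3 + (63*K + 1)/3 = 3 + (1 + 63*K)/3 = 3 + (⅓ + 21*K) = 10/3 + 21*K)
294560 - I(1529) = 294560 - (10/3 + 21*1529) = 294560 - (10/3 + 32109) = 294560 - 1*96337/3 = 294560 - 96337/3 = 787343/3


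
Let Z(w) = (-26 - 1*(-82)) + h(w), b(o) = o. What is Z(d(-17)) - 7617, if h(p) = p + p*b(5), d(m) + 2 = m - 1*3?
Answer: -7693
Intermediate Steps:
d(m) = -5 + m (d(m) = -2 + (m - 1*3) = -2 + (m - 3) = -2 + (-3 + m) = -5 + m)
h(p) = 6*p (h(p) = p + p*5 = p + 5*p = 6*p)
Z(w) = 56 + 6*w (Z(w) = (-26 - 1*(-82)) + 6*w = (-26 + 82) + 6*w = 56 + 6*w)
Z(d(-17)) - 7617 = (56 + 6*(-5 - 17)) - 7617 = (56 + 6*(-22)) - 7617 = (56 - 132) - 7617 = -76 - 7617 = -7693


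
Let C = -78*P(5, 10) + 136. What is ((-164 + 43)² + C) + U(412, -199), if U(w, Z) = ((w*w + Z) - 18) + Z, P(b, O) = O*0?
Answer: 184105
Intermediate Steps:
P(b, O) = 0
C = 136 (C = -78*0 + 136 = 0 + 136 = 136)
U(w, Z) = -18 + w² + 2*Z (U(w, Z) = ((w² + Z) - 18) + Z = ((Z + w²) - 18) + Z = (-18 + Z + w²) + Z = -18 + w² + 2*Z)
((-164 + 43)² + C) + U(412, -199) = ((-164 + 43)² + 136) + (-18 + 412² + 2*(-199)) = ((-121)² + 136) + (-18 + 169744 - 398) = (14641 + 136) + 169328 = 14777 + 169328 = 184105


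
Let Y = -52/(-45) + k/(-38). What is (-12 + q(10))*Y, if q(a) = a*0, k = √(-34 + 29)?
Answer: -208/15 + 6*I*√5/19 ≈ -13.867 + 0.70613*I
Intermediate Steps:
k = I*√5 (k = √(-5) = I*√5 ≈ 2.2361*I)
q(a) = 0
Y = 52/45 - I*√5/38 (Y = -52/(-45) + (I*√5)/(-38) = -52*(-1/45) + (I*√5)*(-1/38) = 52/45 - I*√5/38 ≈ 1.1556 - 0.058844*I)
(-12 + q(10))*Y = (-12 + 0)*(52/45 - I*√5/38) = -12*(52/45 - I*√5/38) = -208/15 + 6*I*√5/19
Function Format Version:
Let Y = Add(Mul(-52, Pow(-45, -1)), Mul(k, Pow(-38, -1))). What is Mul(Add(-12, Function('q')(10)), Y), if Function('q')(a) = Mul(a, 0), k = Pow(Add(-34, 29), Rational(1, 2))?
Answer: Add(Rational(-208, 15), Mul(Rational(6, 19), I, Pow(5, Rational(1, 2)))) ≈ Add(-13.867, Mul(0.70613, I))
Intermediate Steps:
k = Mul(I, Pow(5, Rational(1, 2))) (k = Pow(-5, Rational(1, 2)) = Mul(I, Pow(5, Rational(1, 2))) ≈ Mul(2.2361, I))
Function('q')(a) = 0
Y = Add(Rational(52, 45), Mul(Rational(-1, 38), I, Pow(5, Rational(1, 2)))) (Y = Add(Mul(-52, Pow(-45, -1)), Mul(Mul(I, Pow(5, Rational(1, 2))), Pow(-38, -1))) = Add(Mul(-52, Rational(-1, 45)), Mul(Mul(I, Pow(5, Rational(1, 2))), Rational(-1, 38))) = Add(Rational(52, 45), Mul(Rational(-1, 38), I, Pow(5, Rational(1, 2)))) ≈ Add(1.1556, Mul(-0.058844, I)))
Mul(Add(-12, Function('q')(10)), Y) = Mul(Add(-12, 0), Add(Rational(52, 45), Mul(Rational(-1, 38), I, Pow(5, Rational(1, 2))))) = Mul(-12, Add(Rational(52, 45), Mul(Rational(-1, 38), I, Pow(5, Rational(1, 2))))) = Add(Rational(-208, 15), Mul(Rational(6, 19), I, Pow(5, Rational(1, 2))))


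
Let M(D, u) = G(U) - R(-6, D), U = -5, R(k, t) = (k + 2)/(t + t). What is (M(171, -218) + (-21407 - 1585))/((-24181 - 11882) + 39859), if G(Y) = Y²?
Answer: -3927355/649116 ≈ -6.0503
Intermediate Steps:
R(k, t) = (2 + k)/(2*t) (R(k, t) = (2 + k)/((2*t)) = (2 + k)*(1/(2*t)) = (2 + k)/(2*t))
M(D, u) = 25 + 2/D (M(D, u) = (-5)² - (2 - 6)/(2*D) = 25 - (-4)/(2*D) = 25 - (-2)/D = 25 + 2/D)
(M(171, -218) + (-21407 - 1585))/((-24181 - 11882) + 39859) = ((25 + 2/171) + (-21407 - 1585))/((-24181 - 11882) + 39859) = ((25 + 2*(1/171)) - 22992)/(-36063 + 39859) = ((25 + 2/171) - 22992)/3796 = (4277/171 - 22992)*(1/3796) = -3927355/171*1/3796 = -3927355/649116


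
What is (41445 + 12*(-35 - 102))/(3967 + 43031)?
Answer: 13267/15666 ≈ 0.84687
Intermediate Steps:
(41445 + 12*(-35 - 102))/(3967 + 43031) = (41445 + 12*(-137))/46998 = (41445 - 1644)*(1/46998) = 39801*(1/46998) = 13267/15666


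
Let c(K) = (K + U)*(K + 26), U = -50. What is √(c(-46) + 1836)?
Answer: 2*√939 ≈ 61.286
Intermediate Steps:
c(K) = (-50 + K)*(26 + K) (c(K) = (K - 50)*(K + 26) = (-50 + K)*(26 + K))
√(c(-46) + 1836) = √((-1300 + (-46)² - 24*(-46)) + 1836) = √((-1300 + 2116 + 1104) + 1836) = √(1920 + 1836) = √3756 = 2*√939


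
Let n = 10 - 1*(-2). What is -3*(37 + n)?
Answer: -147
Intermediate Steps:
n = 12 (n = 10 + 2 = 12)
-3*(37 + n) = -3*(37 + 12) = -3*49 = -147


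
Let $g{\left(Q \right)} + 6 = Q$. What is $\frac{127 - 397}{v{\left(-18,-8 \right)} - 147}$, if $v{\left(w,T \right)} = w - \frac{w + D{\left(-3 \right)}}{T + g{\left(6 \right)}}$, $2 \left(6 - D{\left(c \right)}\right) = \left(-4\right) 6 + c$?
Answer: $\frac{480}{293} \approx 1.6382$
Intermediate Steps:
$D{\left(c \right)} = 18 - \frac{c}{2}$ ($D{\left(c \right)} = 6 - \frac{\left(-4\right) 6 + c}{2} = 6 - \frac{-24 + c}{2} = 6 - \left(-12 + \frac{c}{2}\right) = 18 - \frac{c}{2}$)
$g{\left(Q \right)} = -6 + Q$
$v{\left(w,T \right)} = w - \frac{\frac{39}{2} + w}{T}$ ($v{\left(w,T \right)} = w - \frac{w + \left(18 - - \frac{3}{2}\right)}{T + \left(-6 + 6\right)} = w - \frac{w + \left(18 + \frac{3}{2}\right)}{T + 0} = w - \frac{w + \frac{39}{2}}{T} = w - \frac{\frac{39}{2} + w}{T}$)
$\frac{127 - 397}{v{\left(-18,-8 \right)} - 147} = \frac{127 - 397}{\frac{- \frac{39}{2} - -18 - -144}{-8} - 147} = - \frac{270}{- \frac{- \frac{39}{2} + 18 + 144}{8} - 147} = - \frac{270}{\left(- \frac{1}{8}\right) \frac{285}{2} - 147} = - \frac{270}{- \frac{285}{16} - 147} = - \frac{270}{- \frac{2637}{16}} = \left(-270\right) \left(- \frac{16}{2637}\right) = \frac{480}{293}$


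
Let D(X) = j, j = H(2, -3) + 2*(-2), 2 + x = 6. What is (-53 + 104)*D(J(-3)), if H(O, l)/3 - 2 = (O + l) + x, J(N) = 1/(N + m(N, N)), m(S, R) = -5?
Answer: 561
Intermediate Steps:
x = 4 (x = -2 + 6 = 4)
J(N) = 1/(-5 + N) (J(N) = 1/(N - 5) = 1/(-5 + N))
H(O, l) = 18 + 3*O + 3*l (H(O, l) = 6 + 3*((O + l) + 4) = 6 + 3*(4 + O + l) = 6 + (12 + 3*O + 3*l) = 18 + 3*O + 3*l)
j = 11 (j = (18 + 3*2 + 3*(-3)) + 2*(-2) = (18 + 6 - 9) - 4 = 15 - 4 = 11)
D(X) = 11
(-53 + 104)*D(J(-3)) = (-53 + 104)*11 = 51*11 = 561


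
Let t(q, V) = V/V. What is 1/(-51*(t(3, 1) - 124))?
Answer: 1/6273 ≈ 0.00015941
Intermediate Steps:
t(q, V) = 1
1/(-51*(t(3, 1) - 124)) = 1/(-51*(1 - 124)) = 1/(-51*(-123)) = 1/6273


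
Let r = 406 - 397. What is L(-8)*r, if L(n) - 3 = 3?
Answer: 54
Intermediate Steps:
L(n) = 6 (L(n) = 3 + 3 = 6)
r = 9
L(-8)*r = 6*9 = 54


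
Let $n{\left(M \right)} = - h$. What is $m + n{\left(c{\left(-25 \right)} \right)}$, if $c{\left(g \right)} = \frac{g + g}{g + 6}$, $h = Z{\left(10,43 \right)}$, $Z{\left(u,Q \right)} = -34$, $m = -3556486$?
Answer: $-3556452$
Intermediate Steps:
$h = -34$
$c{\left(g \right)} = \frac{2 g}{6 + g}$
$n{\left(M \right)} = 34$ ($n{\left(M \right)} = \left(-1\right) \left(-34\right) = 34$)
$m + n{\left(c{\left(-25 \right)} \right)} = -3556486 + 34 = -3556452$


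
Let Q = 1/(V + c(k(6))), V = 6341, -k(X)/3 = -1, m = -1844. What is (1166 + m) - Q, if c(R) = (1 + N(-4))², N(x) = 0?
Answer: -4299877/6342 ≈ -678.00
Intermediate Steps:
k(X) = 3 (k(X) = -3*(-1) = 3)
c(R) = 1 (c(R) = (1 + 0)² = 1² = 1)
Q = 1/6342 (Q = 1/(6341 + 1) = 1/6342 ≈ 0.00015768)
(1166 + m) - Q = (1166 - 1844) - 1*1/6342 = -678 - 1/6342 = -4299877/6342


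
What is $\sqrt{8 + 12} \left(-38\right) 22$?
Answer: $- 1672 \sqrt{5} \approx -3738.7$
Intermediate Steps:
$\sqrt{8 + 12} \left(-38\right) 22 = \sqrt{20} \left(-38\right) 22 = 2 \sqrt{5} \left(-38\right) 22 = - 76 \sqrt{5} \cdot 22 = - 1672 \sqrt{5}$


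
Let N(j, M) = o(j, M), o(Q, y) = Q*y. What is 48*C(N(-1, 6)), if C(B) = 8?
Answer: 384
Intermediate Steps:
N(j, M) = M*j (N(j, M) = j*M = M*j)
48*C(N(-1, 6)) = 48*8 = 384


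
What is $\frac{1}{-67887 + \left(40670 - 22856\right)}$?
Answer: $- \frac{1}{50073} \approx -1.9971 \cdot 10^{-5}$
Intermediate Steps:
$\frac{1}{-67887 + \left(40670 - 22856\right)} = \frac{1}{-67887 + 17814} = \frac{1}{-50073} = - \frac{1}{50073}$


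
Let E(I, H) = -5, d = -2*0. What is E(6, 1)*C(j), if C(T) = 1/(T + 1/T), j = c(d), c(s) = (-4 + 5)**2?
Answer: -5/2 ≈ -2.5000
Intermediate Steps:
d = 0
c(s) = 1 (c(s) = 1**2 = 1)
j = 1
E(6, 1)*C(j) = -5/(1 + 1**2) = -5/(1 + 1) = -5/2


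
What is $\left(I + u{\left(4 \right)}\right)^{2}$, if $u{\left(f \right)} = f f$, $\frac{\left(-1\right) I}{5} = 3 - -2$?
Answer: $81$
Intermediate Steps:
$I = -25$ ($I = - 5 \left(3 - -2\right) = - 5 \left(3 + 2\right) = \left(-5\right) 5 = -25$)
$u{\left(f \right)} = f^{2}$
$\left(I + u{\left(4 \right)}\right)^{2} = \left(-25 + 4^{2}\right)^{2} = \left(-25 + 16\right)^{2} = \left(-9\right)^{2} = 81$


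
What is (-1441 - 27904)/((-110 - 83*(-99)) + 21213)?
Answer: -5869/5864 ≈ -1.0009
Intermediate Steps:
(-1441 - 27904)/((-110 - 83*(-99)) + 21213) = -29345/((-110 + 8217) + 21213) = -29345/(8107 + 21213) = -29345/29320 = -29345*1/29320 = -5869/5864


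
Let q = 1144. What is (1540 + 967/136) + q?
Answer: 365991/136 ≈ 2691.1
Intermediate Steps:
(1540 + 967/136) + q = (1540 + 967/136) + 1144 = 210407/136 + 1144 = 365991/136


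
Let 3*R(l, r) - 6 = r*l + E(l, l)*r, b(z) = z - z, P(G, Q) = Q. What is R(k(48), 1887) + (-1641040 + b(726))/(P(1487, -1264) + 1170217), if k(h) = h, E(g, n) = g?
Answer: 70586754818/1168953 ≈ 60385.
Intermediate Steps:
b(z) = 0
R(l, r) = 2 + 2*l*r/3 (R(l, r) = 2 + (r*l + l*r)/3 = 2 + (l*r + l*r)/3 = 2 + (2*l*r)/3 = 2 + 2*l*r/3)
R(k(48), 1887) + (-1641040 + b(726))/(P(1487, -1264) + 1170217) = (2 + (⅔)*48*1887) + (-1641040 + 0)/(-1264 + 1170217) = (2 + 60384) - 1641040/1168953 = 60386 - 1641040*1/1168953 = 60386 - 1641040/1168953 = 70586754818/1168953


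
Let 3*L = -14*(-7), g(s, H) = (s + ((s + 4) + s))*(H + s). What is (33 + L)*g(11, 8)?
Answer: 138491/3 ≈ 46164.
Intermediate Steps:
g(s, H) = (4 + 3*s)*(H + s) (g(s, H) = (s + ((4 + s) + s))*(H + s) = (s + (4 + 2*s))*(H + s) = (4 + 3*s)*(H + s))
L = 98/3 (L = (-14*(-7))/3 = (⅓)*98 = 98/3 ≈ 32.667)
(33 + L)*g(11, 8) = (33 + 98/3)*(3*11² + 4*8 + 4*11 + 3*8*11) = 197*(3*121 + 32 + 44 + 264)/3 = 197*(363 + 32 + 44 + 264)/3 = (197/3)*703 = 138491/3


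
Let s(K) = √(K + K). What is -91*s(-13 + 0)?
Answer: -91*I*√26 ≈ -464.01*I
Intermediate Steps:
s(K) = √2*√K (s(K) = √(2*K) = √2*√K)
-91*s(-13 + 0) = -91*√2*√(-13 + 0) = -91*√2*√(-13) = -91*√2*I*√13 = -91*I*√26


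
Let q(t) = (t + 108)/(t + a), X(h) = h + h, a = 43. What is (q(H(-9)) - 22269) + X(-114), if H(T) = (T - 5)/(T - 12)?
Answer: -2946781/131 ≈ -22495.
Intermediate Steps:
X(h) = 2*h
H(T) = (-5 + T)/(-12 + T)
q(t) = (108 + t)/(43 + t) (q(t) = (t + 108)/(t + 43) = (108 + t)/(43 + t))
(q(H(-9)) - 22269) + X(-114) = ((108 + (-5 - 9)/(-12 - 9))/(43 + (-5 - 9)/(-12 - 9)) - 22269) + 2*(-114) = ((108 - 14/(-21))/(43 - 14/(-21)) - 22269) - 228 = ((108 - 1/21*(-14))/(43 - 1/21*(-14)) - 22269) - 228 = ((108 + ⅔)/(43 + ⅔) - 22269) - 228 = ((326/3)/(131/3) - 22269) - 228 = ((3/131)*(326/3) - 22269) - 228 = (326/131 - 22269) - 228 = -2916913/131 - 228 = -2946781/131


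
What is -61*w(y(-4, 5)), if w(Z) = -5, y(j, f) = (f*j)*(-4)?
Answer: 305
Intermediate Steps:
y(j, f) = -4*f*j
-61*w(y(-4, 5)) = -61*(-5) = 305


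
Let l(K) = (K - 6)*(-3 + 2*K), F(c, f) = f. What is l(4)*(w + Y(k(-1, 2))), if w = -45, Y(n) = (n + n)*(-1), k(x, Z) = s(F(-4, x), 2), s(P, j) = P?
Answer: 430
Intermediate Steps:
k(x, Z) = x
l(K) = (-6 + K)*(-3 + 2*K)
Y(n) = -2*n (Y(n) = (2*n)*(-1) = -2*n)
l(4)*(w + Y(k(-1, 2))) = (18 - 15*4 + 2*4²)*(-45 - 2*(-1)) = (18 - 60 + 2*16)*(-45 + 2) = (18 - 60 + 32)*(-43) = -10*(-43) = 430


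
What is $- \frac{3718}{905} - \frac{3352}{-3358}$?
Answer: $- \frac{4725742}{1519495} \approx -3.1101$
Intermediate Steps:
$- \frac{3718}{905} - \frac{3352}{-3358} = \left(-3718\right) \frac{1}{905} - - \frac{1676}{1679} = - \frac{3718}{905} + \frac{1676}{1679} = - \frac{4725742}{1519495}$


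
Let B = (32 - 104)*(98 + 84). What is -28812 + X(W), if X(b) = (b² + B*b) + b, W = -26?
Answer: 312542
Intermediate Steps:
B = -13104 (B = -72*182 = -13104)
X(b) = b² - 13103*b (X(b) = (b² - 13104*b) + b = b² - 13103*b)
-28812 + X(W) = -28812 - 26*(-13103 - 26) = -28812 - 26*(-13129) = -28812 + 341354 = 312542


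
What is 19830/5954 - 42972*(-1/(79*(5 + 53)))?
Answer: 86679087/6820307 ≈ 12.709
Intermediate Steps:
19830/5954 - 42972*(-1/(79*(5 + 53))) = 19830*(1/5954) - 42972/(58*(-79)) = 9915/2977 - 42972/(-4582) = 9915/2977 - 42972*(-1/4582) = 9915/2977 + 21486/2291 = 86679087/6820307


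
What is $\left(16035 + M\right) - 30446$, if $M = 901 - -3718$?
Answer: $-9792$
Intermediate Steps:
$M = 4619$ ($M = 901 + 3718 = 4619$)
$\left(16035 + M\right) - 30446 = \left(16035 + 4619\right) - 30446 = 20654 - 30446 = -9792$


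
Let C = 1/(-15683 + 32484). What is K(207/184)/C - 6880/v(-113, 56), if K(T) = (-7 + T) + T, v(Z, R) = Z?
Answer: -36044227/452 ≈ -79744.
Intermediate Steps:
K(T) = -7 + 2*T
C = 1/16801 ≈ 5.9520e-5
K(207/184)/C - 6880/v(-113, 56) = (-7 + 2*(207/184))/(1/16801) - 6880/(-113) = (-7 + 2*(207*(1/184)))*16801 - 6880*(-1/113) = (-7 + 2*(9/8))*16801 + 6880/113 = (-7 + 9/4)*16801 + 6880/113 = -19/4*16801 + 6880/113 = -319219/4 + 6880/113 = -36044227/452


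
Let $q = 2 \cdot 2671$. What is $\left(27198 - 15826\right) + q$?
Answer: $16714$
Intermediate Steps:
$q = 5342$
$\left(27198 - 15826\right) + q = \left(27198 - 15826\right) + 5342 = 11372 + 5342 = 16714$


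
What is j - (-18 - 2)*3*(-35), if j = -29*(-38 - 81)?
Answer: 1351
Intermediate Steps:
j = 3451 (j = -29*(-119) = 3451)
j - (-18 - 2)*3*(-35) = 3451 - (-18 - 2)*3*(-35) = 3451 - (-20*3)*(-35) = 3451 - (-60)*(-35) = 3451 - 1*2100 = 3451 - 2100 = 1351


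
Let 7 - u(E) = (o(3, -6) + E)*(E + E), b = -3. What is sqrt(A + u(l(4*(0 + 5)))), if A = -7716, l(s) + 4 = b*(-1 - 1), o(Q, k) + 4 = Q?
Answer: 3*I*sqrt(857) ≈ 87.824*I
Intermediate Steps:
o(Q, k) = -4 + Q
l(s) = 2 (l(s) = -4 - 3*(-1 - 1) = -4 - 3*(-2) = -4 + 6 = 2)
u(E) = 7 - 2*E*(-1 + E) (u(E) = 7 - ((-4 + 3) + E)*(E + E) = 7 - (-1 + E)*2*E = 7 - 2*E*(-1 + E))
sqrt(A + u(l(4*(0 + 5)))) = sqrt(-7716 + (7 - 2*2**2 + 2*2)) = sqrt(-7716 + (7 - 2*4 + 4)) = sqrt(-7716 + (7 - 8 + 4)) = sqrt(-7716 + 3) = sqrt(-7713) = 3*I*sqrt(857)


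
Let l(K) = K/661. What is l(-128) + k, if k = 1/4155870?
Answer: -531950699/2747030070 ≈ -0.19365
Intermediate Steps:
k = 1/4155870 ≈ 2.4062e-7
l(K) = K/661 (l(K) = K*(1/661) = K/661)
l(-128) + k = (1/661)*(-128) + 1/4155870 = -128/661 + 1/4155870 = -531950699/2747030070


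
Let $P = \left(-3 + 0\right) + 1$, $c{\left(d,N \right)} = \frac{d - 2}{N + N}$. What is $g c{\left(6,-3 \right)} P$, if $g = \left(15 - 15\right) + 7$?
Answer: $\frac{28}{3} \approx 9.3333$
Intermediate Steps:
$g = 7$ ($g = 0 + 7 = 7$)
$c{\left(d,N \right)} = \frac{-2 + d}{2 N}$
$P = -2$ ($P = -3 + 1 = -2$)
$g c{\left(6,-3 \right)} P = 7 \frac{-2 + 6}{2 \left(-3\right)} \left(-2\right) = 7 \cdot \frac{1}{2} \left(- \frac{1}{3}\right) 4 \left(-2\right) = 7 \left(- \frac{2}{3}\right) \left(-2\right) = \left(- \frac{14}{3}\right) \left(-2\right) = \frac{28}{3}$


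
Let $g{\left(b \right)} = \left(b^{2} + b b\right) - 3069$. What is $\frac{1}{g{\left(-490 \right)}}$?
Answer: $\frac{1}{477131} \approx 2.0959 \cdot 10^{-6}$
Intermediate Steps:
$g{\left(b \right)} = -3069 + 2 b^{2}$ ($g{\left(b \right)} = \left(b^{2} + b^{2}\right) - 3069 = 2 b^{2} - 3069 = -3069 + 2 b^{2}$)
$\frac{1}{g{\left(-490 \right)}} = \frac{1}{-3069 + 2 \left(-490\right)^{2}} = \frac{1}{-3069 + 2 \cdot 240100} = \frac{1}{-3069 + 480200} = \frac{1}{477131}$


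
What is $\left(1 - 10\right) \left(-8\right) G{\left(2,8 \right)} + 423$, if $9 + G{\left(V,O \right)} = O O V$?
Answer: $8991$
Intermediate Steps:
$G{\left(V,O \right)} = -9 + V O^{2}$ ($G{\left(V,O \right)} = -9 + O O V = -9 + O^{2} V = -9 + V O^{2}$)
$\left(1 - 10\right) \left(-8\right) G{\left(2,8 \right)} + 423 = \left(1 - 10\right) \left(-8\right) \left(-9 + 2 \cdot 8^{2}\right) + 423 = \left(-9\right) \left(-8\right) \left(-9 + 2 \cdot 64\right) + 423 = 72 \left(-9 + 128\right) + 423 = 72 \cdot 119 + 423 = 8568 + 423 = 8991$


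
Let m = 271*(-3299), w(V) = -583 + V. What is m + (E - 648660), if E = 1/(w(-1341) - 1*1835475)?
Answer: -2834535225912/1837399 ≈ -1.5427e+6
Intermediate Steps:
m = -894029
E = -1/1837399 (E = 1/((-583 - 1341) - 1*1835475) = 1/(-1924 - 1835475) = 1/(-1837399) = -1/1837399 ≈ -5.4425e-7)
m + (E - 648660) = -894029 + (-1/1837399 - 648660) = -894029 - 1191847235341/1837399 = -2834535225912/1837399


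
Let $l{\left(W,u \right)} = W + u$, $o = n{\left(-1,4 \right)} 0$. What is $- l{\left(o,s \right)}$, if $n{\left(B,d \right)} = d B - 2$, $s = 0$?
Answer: $0$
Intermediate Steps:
$n{\left(B,d \right)} = -2 + B d$ ($n{\left(B,d \right)} = B d - 2 = -2 + B d$)
$o = 0$ ($o = \left(-2 - 4\right) 0 = \left(-6\right) 0 = 0$)
$- l{\left(o,s \right)} = - (0 + 0) = \left(-1\right) 0 = 0$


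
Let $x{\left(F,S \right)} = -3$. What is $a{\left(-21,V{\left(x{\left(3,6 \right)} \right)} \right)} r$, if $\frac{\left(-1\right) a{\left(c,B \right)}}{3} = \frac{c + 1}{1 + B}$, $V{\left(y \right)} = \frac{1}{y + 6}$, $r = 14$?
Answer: $630$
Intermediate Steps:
$V{\left(y \right)} = \frac{1}{6 + y}$
$a{\left(c,B \right)} = - \frac{3 \left(1 + c\right)}{1 + B}$ ($a{\left(c,B \right)} = - 3 \frac{c + 1}{1 + B} = - 3 \frac{1 + c}{1 + B} = - \frac{3 \left(1 + c\right)}{1 + B}$)
$a{\left(-21,V{\left(x{\left(3,6 \right)} \right)} \right)} r = \frac{3 \left(-1 - -21\right)}{1 + \frac{1}{6 - 3}} \cdot 14 = \frac{3 \left(-1 + 21\right)}{1 + \frac{1}{3}} \cdot 14 = 3 \frac{1}{1 + \frac{1}{3}} \cdot 20 \cdot 14 = 3 \frac{1}{\frac{4}{3}} \cdot 20 \cdot 14 = 3 \cdot \frac{3}{4} \cdot 20 \cdot 14 = 45 \cdot 14 = 630$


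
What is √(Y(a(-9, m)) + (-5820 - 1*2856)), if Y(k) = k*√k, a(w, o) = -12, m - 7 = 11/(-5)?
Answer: 2*√(-2169 - 6*I*√3) ≈ 0.22314 - 93.145*I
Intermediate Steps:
m = 24/5 (m = 7 + 11/(-5) = 7 + 11*(-⅕) = 7 - 11/5 = 24/5 ≈ 4.8000)
Y(k) = k^(3/2)
√(Y(a(-9, m)) + (-5820 - 1*2856)) = √((-12)^(3/2) + (-5820 - 1*2856)) = √(-24*I*√3 + (-5820 - 2856)) = √(-24*I*√3 - 8676) = √(-8676 - 24*I*√3)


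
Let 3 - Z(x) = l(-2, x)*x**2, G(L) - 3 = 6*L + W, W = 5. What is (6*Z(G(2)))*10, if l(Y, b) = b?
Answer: -479820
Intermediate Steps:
G(L) = 8 + 6*L (G(L) = 3 + (6*L + 5) = 3 + (5 + 6*L) = 8 + 6*L)
Z(x) = 3 - x**3 (Z(x) = 3 - x*x**2 = 3 - x**3)
(6*Z(G(2)))*10 = (6*(3 - (8 + 6*2)**3))*10 = (6*(3 - (8 + 12)**3))*10 = (6*(3 - 1*20**3))*10 = (6*(3 - 1*8000))*10 = (6*(3 - 8000))*10 = (6*(-7997))*10 = -47982*10 = -479820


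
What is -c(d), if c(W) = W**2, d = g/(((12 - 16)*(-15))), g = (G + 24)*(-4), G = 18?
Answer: -196/25 ≈ -7.8400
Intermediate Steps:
g = -168 (g = (18 + 24)*(-4) = 42*(-4) = -168)
d = -14/5 (d = -168*(-1/(15*(12 - 16))) = -168/((-4*(-15))) = -168/60 = -168*1/60 = -14/5 ≈ -2.8000)
-c(d) = -(-14/5)**2 = -1*196/25 = -196/25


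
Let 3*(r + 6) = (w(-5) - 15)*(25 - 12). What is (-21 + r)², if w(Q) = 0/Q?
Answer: 8464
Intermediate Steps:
w(Q) = 0
r = -71 (r = -6 + ((0 - 15)*(25 - 12))/3 = -6 + (-15*13)/3 = -6 + (⅓)*(-195) = -6 - 65 = -71)
(-21 + r)² = (-21 - 71)² = (-92)² = 8464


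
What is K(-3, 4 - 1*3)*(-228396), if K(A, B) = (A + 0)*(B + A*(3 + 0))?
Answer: -5481504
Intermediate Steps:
K(A, B) = A*(B + 3*A) (K(A, B) = A*(B + A*3) = A*(B + 3*A))
K(-3, 4 - 1*3)*(-228396) = -3*((4 - 1*3) + 3*(-3))*(-228396) = -3*((4 - 3) - 9)*(-228396) = -3*(1 - 9)*(-228396) = -3*(-8)*(-228396) = 24*(-228396) = -5481504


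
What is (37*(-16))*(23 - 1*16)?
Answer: -4144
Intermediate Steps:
(37*(-16))*(23 - 1*16) = -592*(23 - 16) = -592*7 = -4144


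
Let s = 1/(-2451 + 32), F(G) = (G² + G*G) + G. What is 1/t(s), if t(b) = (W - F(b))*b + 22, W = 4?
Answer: 14154926059/311384964637 ≈ 0.045458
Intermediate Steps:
F(G) = G + 2*G² (F(G) = (G² + G²) + G = 2*G² + G = G + 2*G²)
s = -1/2419 (s = 1/(-2419) = -1/2419 ≈ -0.00041339)
t(b) = 22 + b*(4 - b*(1 + 2*b)) (t(b) = (4 - b*(1 + 2*b))*b + 22 = b*(4 - b*(1 + 2*b)) + 22 = 22 + b*(4 - b*(1 + 2*b)))
1/t(s) = 1/(22 - (-1/2419)² - 2*(-1/2419)³ + 4*(-1/2419)) = 1/(22 - 1*1/5851561 - 2*(-1/14154926059) - 4/2419) = 1/(22 - 1/5851561 + 2/14154926059 - 4/2419) = 1/(311384964637/14154926059) = 14154926059/311384964637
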